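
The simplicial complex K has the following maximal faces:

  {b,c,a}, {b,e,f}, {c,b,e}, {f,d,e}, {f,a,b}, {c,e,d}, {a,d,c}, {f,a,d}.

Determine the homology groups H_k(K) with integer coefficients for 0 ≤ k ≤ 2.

H_0 ≅ Z,  H_1 = 0,  H_2 ≅ Z.

K has 6 vertices, 12 edges, 8 triangles.
rank ∂_0 = 0, rank ∂_1 = 5 ⇒ b_0 = 6 − 0 − 5 = 1; all invariant factors of ∂_1 are 1 so no torsion. So H_0 = Z.
rank ∂_1 = 5, rank ∂_2 = 7 ⇒ b_1 = 12 − 5 − 7 = 0; all invariant factors of ∂_2 are 1 so no torsion. So H_1 = 0.
rank ∂_2 = 7, rank ∂_3 = 0 ⇒ b_2 = 8 − 7 − 0 = 1. So H_2 = Z.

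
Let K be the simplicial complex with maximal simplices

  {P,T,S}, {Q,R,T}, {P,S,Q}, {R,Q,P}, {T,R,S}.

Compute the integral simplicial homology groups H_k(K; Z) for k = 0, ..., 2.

Fix the vertex order P < Q < R < S < T and write every simplex with vertices in increasing order. Then dim K = 2 and the simplices of K are:

  0-simplices (5): P, Q, R, S, T
  1-simplices (10): PQ, PR, PS, PT, QR, QS, QT, RS, RT, ST
  2-simplices (5): PQR, PQS, PST, QRT, RST

Hence C_0 ≅ Z^5, C_1 ≅ Z^10, C_2 ≅ Z^5.

∂_1: C_1 → C_0 sends each edge [p,q] (with p < q) to q − p. For instance
  ∂QS = S − Q.
The 5×10 boundary matrix has rank 4 and Smith normal form diag(1,1,1,1).

The boundary map ∂_2: C_2 → C_1 sends each 2-simplex [p,q,r] to [q,r] − [p,r] + [p,q]. For instance
  ∂QRT = RT − QT + QR,
  ∂PQS = QS − PS + PQ.
The resulting 10×5 matrix has rank 5, and its Smith normal form has invariant factors (1,1,1,1,1).

Computing H_k = (kernel of ∂_k) / (image of ∂_{k+1}):

  H_0: rank C_0 − rank ∂_1 = 5 − 4 = 1, and the invariant factors of ∂_1 are all 1, so H_0 = Z.
  H_1: rank ker ∂_1 − rank ∂_2 = (10 − 4) − 5 = 1, and the invariant factors of ∂_2 are all 1, so H_1 = Z.
  H_2: rank ker ∂_2 − rank ∂_3 = (5 − 5) − 0 = 0, and there is no ∂_3, so H_2 = 0.

H_0 ≅ Z,  H_1 ≅ Z,  H_2 = 0.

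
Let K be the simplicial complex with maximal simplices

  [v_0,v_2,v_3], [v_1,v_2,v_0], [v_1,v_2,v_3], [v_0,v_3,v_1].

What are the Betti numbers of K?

b_0 = 1, b_1 = 0, b_2 = 1.

Fix the vertex order v_0 < v_1 < v_2 < v_3 and write every simplex with vertices in increasing order. Then dim K = 2 and the simplices of K are:

  0-simplices (4): [v_0], [v_1], [v_2], [v_3]
  1-simplices (6): [v_0,v_1], [v_0,v_2], [v_0,v_3], [v_1,v_2], [v_1,v_3], [v_2,v_3]
  2-simplices (4): [v_0,v_1,v_2], [v_0,v_1,v_3], [v_0,v_2,v_3], [v_1,v_2,v_3]

giving chain groups C_0 ≅ Z^4, C_1 ≅ Z^6, C_2 ≅ Z^4.

The boundary map ∂_1: C_1 → C_0 sends each edge [p,q] (with p < q) to q − p. For instance
  ∂[v_0,v_3] = [v_3] − [v_0].
The 4×6 boundary matrix has rank 3 and Smith normal form diag(1,1,1).

The boundary map ∂_2: C_2 → C_1 maps a triangle to the signed sum of its edges. For instance
  ∂[v_1,v_2,v_3] = [v_2,v_3] − [v_1,v_3] + [v_1,v_2],
  ∂[v_0,v_1,v_3] = [v_1,v_3] − [v_0,v_3] + [v_0,v_1].
The resulting 6×4 matrix has rank 3, and its Smith normal form has invariant factors (1,1,1).

From H_k ≅ ker(∂_k) / im(∂_{k+1}) we obtain:

  H_0: rank C_0 − rank ∂_1 = 4 − 3 = 1, and the invariant factors of ∂_1 are all 1, so H_0 ≅ Z.
  H_1: rank ker ∂_1 − rank ∂_2 = (6 − 3) − 3 = 0, and the invariant factors of ∂_2 are all 1, so H_1 ≅ 0.
  H_2: rank ker ∂_2 − rank ∂_3 = (4 − 3) − 0 = 1, and there is no ∂_3, so H_2 ≅ Z.

As a check, the Euler characteristic is 4 − 6 + 4 = 2, which agrees with 1 − 0 + 1 = 2.

Hence the Betti numbers are b_0 = 1, b_1 = 0, b_2 = 1.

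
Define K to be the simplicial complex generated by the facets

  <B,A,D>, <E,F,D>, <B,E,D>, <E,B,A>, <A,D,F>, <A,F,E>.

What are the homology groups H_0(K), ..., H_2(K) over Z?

K has 5 vertices, 9 edges, 6 triangles.
rank ∂_0 = 0, rank ∂_1 = 4 ⇒ b_0 = 5 − 0 − 4 = 1; all invariant factors of ∂_1 are 1 so no torsion. So H_0 ≅ Z.
rank ∂_1 = 4, rank ∂_2 = 5 ⇒ b_1 = 9 − 4 − 5 = 0; all invariant factors of ∂_2 are 1 so no torsion. So H_1 ≅ 0.
rank ∂_2 = 5, rank ∂_3 = 0 ⇒ b_2 = 6 − 5 − 0 = 1. So H_2 ≅ Z.

H_0 = Z,  H_1 = 0,  H_2 = Z.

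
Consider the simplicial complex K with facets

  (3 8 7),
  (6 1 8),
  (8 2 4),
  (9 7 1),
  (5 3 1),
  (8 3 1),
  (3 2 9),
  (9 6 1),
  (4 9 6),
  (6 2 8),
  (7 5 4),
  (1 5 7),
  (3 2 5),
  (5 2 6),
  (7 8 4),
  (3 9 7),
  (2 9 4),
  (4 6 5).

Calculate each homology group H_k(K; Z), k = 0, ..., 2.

Fix the vertex order 1 < 2 < 3 < 4 < 5 < 6 < 7 < 8 < 9 and write every simplex with vertices in increasing order. Then dim K = 2 and the simplices of K are:

  0-simplices (9): [1], [2], [3], [4], [5], [6], [7], [8], [9]
  1-simplices (27): (27 of them)
  2-simplices (18): [1,3,5], [1,3,8], [1,5,7], [1,6,8], [1,6,9], [1,7,9], [2,3,5], [2,3,9], [2,4,8], [2,4,9], [2,5,6], [2,6,8], [3,7,8], [3,7,9], [4,5,6], [4,5,7], [4,6,9], [4,7,8]

Hence C_0 ≅ Z^9, C_1 ≅ Z^27, C_2 ≅ Z^18.

∂_1: C_1 → C_0 is given by ∂[p,q] = [q] − [p].
The resulting 9×27 matrix has rank 8, and its Smith normal form has invariant factors (1,1,1,1,1,1,1,1).

The boundary map ∂_2: C_2 → C_1 acts by ∂[p,q,r] = [q,r] − [p,r] + [p,q]. For instance
  ∂[4,7,8] = [7,8] − [4,8] + [4,7],
  ∂[2,4,8] = [4,8] − [2,8] + [2,4].
The resulting 27×18 matrix has rank 18, and its Smith normal form has invariant factors (1,1,1,1,1,1,1,1,1,1,1,1,1,1,1,1,1,2).

Now H_k = ker ∂_k / im ∂_{k+1}, so:

  H_0: rank C_0 − rank ∂_1 = 9 − 8 = 1, and the invariant factors of ∂_1 are all 1, so H_0 = Z.
  H_1: rank ker ∂_1 − rank ∂_2 = (27 − 8) − 18 = 1, and ∂_2 has invariant factor 2 > 1, so H_1 = Z ⊕ Z/2Z.
  H_2: rank ker ∂_2 − rank ∂_3 = (18 − 18) − 0 = 0, and there is no ∂_3, so H_2 = 0.

As a check, the Euler characteristic is 9 − 27 + 18 = 0, which agrees with 1 − 1 + 0 = 0.

H_0 ≅ Z,  H_1 ≅ Z ⊕ Z/2Z,  H_2 = 0.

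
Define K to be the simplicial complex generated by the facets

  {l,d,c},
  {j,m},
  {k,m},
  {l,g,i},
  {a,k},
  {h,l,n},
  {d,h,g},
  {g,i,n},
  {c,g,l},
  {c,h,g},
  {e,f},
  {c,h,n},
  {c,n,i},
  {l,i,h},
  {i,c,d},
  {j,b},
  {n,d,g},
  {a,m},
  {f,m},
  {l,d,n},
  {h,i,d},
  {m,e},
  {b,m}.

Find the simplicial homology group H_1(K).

H_1 = Z^5.

Order the vertices as a < b < c < d < e < f < g < h < i < j < k < l < m < n. Listing each simplex with vertices in this order, K has dimension 2 with simplices:

  0-simplices (14): a, b, c, d, e, f, g, h, i, j, k, l, m, n
  1-simplices (30): ak, am, bj, bm, cd, cg, ch, ci, cl, cn, dg, dh, di, dl, dn, ef, em, fm, gh, gi, gl, gn, hi, hl, hn, il, in, jm, km, ln
  2-simplices (14): cdi, cdl, cgh, cgl, chn, cin, dgh, dgn, dhi, dln, gil, gin, hil, hln

so the chain groups are C_0 ≅ Z^14, C_1 ≅ Z^30, C_2 ≅ Z^14.

Boundary ∂_1: C_1 → C_0 is given by ∂[p,q] = [q] − [p].
This gives a 14×30 integer matrix of rank 12; reducing to Smith normal form yields diagonal entries (1,1,1,1,1,1,1,1,1,1,1,1).

The boundary map ∂_2: C_2 → C_1 sends each 2-simplex [p,q,r] to [q,r] − [p,r] + [p,q]. For instance
  ∂hil = il − hl + hi,
  ∂dln = ln − dn + dl.
The 30×14 boundary matrix has rank 13 and Smith normal form diag(1,1,1,1,1,1,1,1,1,1,1,1,1).

Computing H_k = (kernel of ∂_k) / (image of ∂_{k+1}):

  H_1: rank ker ∂_1 − rank ∂_2 = (30 − 12) − 13 = 5, and the invariant factors of ∂_2 are all 1, so H_1 = Z^5.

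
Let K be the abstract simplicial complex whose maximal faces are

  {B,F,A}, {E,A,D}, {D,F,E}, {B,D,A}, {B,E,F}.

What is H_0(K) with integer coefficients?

Order the vertices as A < B < D < E < F. Listing each simplex with vertices in this order, K has dimension 2 with simplices:

  0-simplices (5): A, B, D, E, F
  1-simplices (10): AB, AD, AE, AF, BD, BE, BF, DE, DF, EF
  2-simplices (5): ABD, ABF, ADE, BEF, DEF

Hence C_0 ≅ Z^5, C_1 ≅ Z^10, C_2 ≅ Z^5.

Boundary ∂_1: C_1 → C_0 is given by ∂[p,q] = [q] − [p].
This gives a 5×10 integer matrix of rank 4; reducing to Smith normal form yields diagonal entries (1,1,1,1).

The boundary map ∂_2: C_2 → C_1 acts by ∂[p,q,r] = [q,r] − [p,r] + [p,q]. For instance
  ∂ABD = BD − AD + AB,
  ∂BEF = EF − BF + BE.
The resulting 10×5 matrix has rank 5, and its Smith normal form has invariant factors (1,1,1,1,1).

Now H_k = ker ∂_k / im ∂_{k+1}, so:

  H_0: rank C_0 − rank ∂_1 = 5 − 4 = 1, and the invariant factors of ∂_1 are all 1, so H_0 = Z.

(K is a triangulation of the Möbius band.)

H_0 = Z.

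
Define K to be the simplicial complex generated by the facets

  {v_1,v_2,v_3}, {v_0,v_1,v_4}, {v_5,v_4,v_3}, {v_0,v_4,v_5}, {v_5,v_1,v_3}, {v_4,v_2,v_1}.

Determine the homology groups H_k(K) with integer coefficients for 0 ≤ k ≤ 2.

Order the vertices as v_0 < v_1 < v_2 < v_3 < v_4 < v_5. Listing each simplex with vertices in this order, K has dimension 2 with simplices:

  0-simplices (6): [v_0], [v_1], [v_2], [v_3], [v_4], [v_5]
  1-simplices (12): [v_0,v_1], [v_0,v_4], [v_0,v_5], [v_1,v_2], [v_1,v_3], [v_1,v_4], [v_1,v_5], [v_2,v_3], [v_2,v_4], [v_3,v_4], [v_3,v_5], [v_4,v_5]
  2-simplices (6): [v_0,v_1,v_4], [v_0,v_4,v_5], [v_1,v_2,v_3], [v_1,v_2,v_4], [v_1,v_3,v_5], [v_3,v_4,v_5]

so the chain groups are C_0 ≅ Z^6, C_1 ≅ Z^12, C_2 ≅ Z^6.

Boundary ∂_1: C_1 → C_0 sends each edge [p,q] (with p < q) to q − p. For instance
  ∂[v_3,v_4] = [v_4] − [v_3].
This gives a 6×12 integer matrix of rank 5; reducing to Smith normal form yields diagonal entries (1,1,1,1,1).

The boundary map ∂_2: C_2 → C_1 acts by ∂[p,q,r] = [q,r] − [p,r] + [p,q]. For instance
  ∂[v_0,v_1,v_4] = [v_1,v_4] − [v_0,v_4] + [v_0,v_1],
  ∂[v_1,v_2,v_3] = [v_2,v_3] − [v_1,v_3] + [v_1,v_2].
The 12×6 boundary matrix has rank 6 and Smith normal form diag(1,1,1,1,1,1).

From H_k ≅ ker(∂_k) / im(∂_{k+1}) we obtain:

  H_0: rank C_0 − rank ∂_1 = 6 − 5 = 1, and the invariant factors of ∂_1 are all 1, so H_0 = Z.
  H_1: rank ker ∂_1 − rank ∂_2 = (12 − 5) − 6 = 1, and the invariant factors of ∂_2 are all 1, so H_1 = Z.
  H_2: rank ker ∂_2 − rank ∂_3 = (6 − 6) − 0 = 0, and there is no ∂_3, so H_2 = 0.

(K is a triangulation of the cylinder S^1 x I.)

H_0 ≅ Z,  H_1 ≅ Z,  H_2 = 0.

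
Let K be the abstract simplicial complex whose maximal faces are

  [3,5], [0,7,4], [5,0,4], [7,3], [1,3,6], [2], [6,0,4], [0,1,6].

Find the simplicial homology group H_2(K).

H_2 ≅ 0.

Fix the vertex order 0 < 1 < 2 < 3 < 4 < 5 < 6 < 7 and write every simplex with vertices in increasing order. Then dim K = 2 and the simplices of K are:

  0-simplices (8): [0], [1], [2], [3], [4], [5], [6], [7]
  1-simplices (13): [0,1], [0,4], [0,5], [0,6], [0,7], [1,3], [1,6], [3,5], [3,6], [3,7], [4,5], [4,6], [4,7]
  2-simplices (5): [0,1,6], [0,4,5], [0,4,6], [0,4,7], [1,3,6]

giving chain groups C_0 ≅ Z^8, C_1 ≅ Z^13, C_2 ≅ Z^5.

∂_1: C_1 → C_0 is given by ∂[p,q] = [q] − [p].
As a 8×13 matrix over Z this has rank 6, with invariant factors (1,1,1,1,1,1).

Boundary ∂_2: C_2 → C_1 maps a triangle to the signed sum of its edges. For instance
  ∂[1,3,6] = [3,6] − [1,6] + [1,3],
  ∂[0,4,6] = [4,6] − [0,6] + [0,4].
The 13×5 boundary matrix has rank 5 and Smith normal form diag(1,1,1,1,1).

Reading off H_k = ker ∂_k / im ∂_{k+1}:

  H_2: rank ker ∂_2 − rank ∂_3 = (5 − 5) − 0 = 0, and there is no ∂_3, so H_2 ≅ 0.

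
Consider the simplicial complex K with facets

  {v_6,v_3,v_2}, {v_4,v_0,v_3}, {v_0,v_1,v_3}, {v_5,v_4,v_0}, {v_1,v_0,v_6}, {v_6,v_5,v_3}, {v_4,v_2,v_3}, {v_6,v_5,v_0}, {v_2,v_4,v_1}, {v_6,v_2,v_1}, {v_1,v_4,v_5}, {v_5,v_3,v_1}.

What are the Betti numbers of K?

We work with the vertex ordering v_0 < v_1 < v_2 < v_3 < v_4 < v_5 < v_6. The simplices of K, each written with vertices in increasing order, are:

  0-simplices (7): [v_0], [v_1], [v_2], [v_3], [v_4], [v_5], [v_6]
  1-simplices (18): (18 of them)
  2-simplices (12): (12 of them)

so the chain groups are C_0 ≅ Z^7, C_1 ≅ Z^18, C_2 ≅ Z^12.

∂_1: C_1 → C_0 is given by ∂[p,q] = [q] − [p].
As a 7×18 matrix over Z this has rank 6, with invariant factors (1,1,1,1,1,1).

∂_2: C_2 → C_1 maps a triangle to the signed sum of its edges. For instance
  ∂[v_0,v_1,v_3] = [v_1,v_3] − [v_0,v_3] + [v_0,v_1],
  ∂[v_0,v_3,v_4] = [v_3,v_4] − [v_0,v_4] + [v_0,v_3].
The 18×12 boundary matrix has rank 12 and Smith normal form diag(1,1,1,1,1,1,1,1,1,1,1,2).

From H_k ≅ ker(∂_k) / im(∂_{k+1}) we obtain:

  H_0: rank C_0 − rank ∂_1 = 7 − 6 = 1, and the invariant factors of ∂_1 are all 1, so H_0 = Z.
  H_1: rank ker ∂_1 − rank ∂_2 = (18 − 6) − 12 = 0, and ∂_2 has invariant factor 2 > 1, so H_1 = Z_2.
  H_2: rank ker ∂_2 − rank ∂_3 = (12 − 12) − 0 = 0, and there is no ∂_3, so H_2 = 0.

As a check, the Euler characteristic is 7 − 18 + 12 = 1, which agrees with 1 − 0 + 0 = 1.
(K is a triangulation of the real projective plane RP^2.)

Hence the Betti numbers are b_0 = 1, b_1 = 0, b_2 = 0.

b_0 = 1, b_1 = 0, b_2 = 0.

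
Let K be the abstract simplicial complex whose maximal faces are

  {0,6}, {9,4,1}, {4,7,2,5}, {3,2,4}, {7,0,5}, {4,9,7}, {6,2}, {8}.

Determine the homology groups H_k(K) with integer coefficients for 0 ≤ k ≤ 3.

We work with the vertex ordering 0 < 1 < 2 < 3 < 4 < 5 < 6 < 7 < 8 < 9. The simplices of K, each written with vertices in increasing order, are:

  0-simplices (10): [0], [1], [2], [3], [4], [5], [6], [7], [8], [9]
  1-simplices (16): [0,5], [0,6], [0,7], [1,4], [1,9], [2,3], [2,4], [2,5], [2,6], [2,7], [3,4], [4,5], [4,7], [4,9], [5,7], [7,9]
  2-simplices (8): [0,5,7], [1,4,9], [2,3,4], [2,4,5], [2,4,7], [2,5,7], [4,5,7], [4,7,9]
  3-simplices (1): [2,4,5,7]

so the chain groups are C_0 ≅ Z^10, C_1 ≅ Z^16, C_2 ≅ Z^8, C_3 ≅ Z^1.

Boundary ∂_1: C_1 → C_0 maps an edge to its endpoints' difference, ∂[p,q] = q − p.
This gives a 10×16 integer matrix of rank 8; reducing to Smith normal form yields diagonal entries (1,1,1,1,1,1,1,1).

∂_2: C_2 → C_1 maps a triangle to the signed sum of its edges. For instance
  ∂[4,7,9] = [7,9] − [4,9] + [4,7],
  ∂[0,5,7] = [5,7] − [0,7] + [0,5].
As a 16×8 matrix over Z this has rank 7, with invariant factors (1,1,1,1,1,1,1).

Boundary ∂_3: C_3 → C_2 sends each 3-simplex σ to the alternating sum Σ_i (−1)^i (σ with its i-th vertex removed). For instance
  ∂[2,4,5,7] = [4,5,7] − [2,5,7] + [2,4,7] − [2,4,5].
The 8×1 boundary matrix has rank 1 and Smith normal form diag(1).

Computing H_k = (kernel of ∂_k) / (image of ∂_{k+1}):

  H_0: rank C_0 − rank ∂_1 = 10 − 8 = 2, and the invariant factors of ∂_1 are all 1, so H_0 ≅ Z^2.
  H_1: rank ker ∂_1 − rank ∂_2 = (16 − 8) − 7 = 1, and the invariant factors of ∂_2 are all 1, so H_1 ≅ Z.
  H_2: rank ker ∂_2 − rank ∂_3 = (8 − 7) − 1 = 0, and the invariant factors of ∂_3 are all 1, so H_2 ≅ 0.
  H_3: rank ker ∂_3 − rank ∂_4 = (1 − 1) − 0 = 0, and there is no ∂_4, so H_3 ≅ 0.

H_0 = Z^2,  H_1 = Z,  H_2 = 0,  H_3 = 0.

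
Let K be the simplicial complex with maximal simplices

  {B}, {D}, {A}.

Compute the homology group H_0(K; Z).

Fix the vertex order A < B < D and write every simplex with vertices in increasing order. Then dim K = 0 and the simplices of K are:

  0-simplices (3): A, B, D

so the chain groups are C_0 ≅ Z^3.

From H_k ≅ ker(∂_k) / im(∂_{k+1}) we obtain:

  H_0: rank C_0 − rank ∂_1 = 3 − 0 = 3, and there is no ∂_1, so H_0 ≅ Z^3.

H_0 ≅ Z^3.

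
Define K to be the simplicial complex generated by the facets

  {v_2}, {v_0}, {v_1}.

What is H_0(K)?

H_0 = Z^3.

Take the total order v_0 < v_1 < v_2 on the vertex set. Then K (dimension 0) consists of the simplices:

  0-simplices (3): [v_0], [v_1], [v_2]

so the chain groups are C_0 ≅ Z^3.

Reading off H_k = ker ∂_k / im ∂_{k+1}:

  H_0: rank C_0 − rank ∂_1 = 3 − 0 = 3, and there is no ∂_1, so H_0 ≅ Z^3.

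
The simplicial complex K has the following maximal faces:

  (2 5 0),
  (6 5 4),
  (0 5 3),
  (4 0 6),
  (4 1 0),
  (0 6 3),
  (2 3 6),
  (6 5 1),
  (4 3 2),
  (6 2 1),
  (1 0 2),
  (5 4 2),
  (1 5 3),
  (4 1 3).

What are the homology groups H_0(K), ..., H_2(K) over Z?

We work with the vertex ordering 0 < 1 < 2 < 3 < 4 < 5 < 6. The simplices of K, each written with vertices in increasing order, are:

  0-simplices (7): [0], [1], [2], [3], [4], [5], [6]
  1-simplices (21): [0,1], [0,2], [0,3], [0,4], [0,5], [0,6], [1,2], [1,3], [1,4], [1,5], [1,6], [2,3], [2,4], [2,5], [2,6], [3,4], [3,5], [3,6], [4,5], [4,6], [5,6]
  2-simplices (14): [0,1,2], [0,1,4], [0,2,5], [0,3,5], [0,3,6], [0,4,6], [1,2,6], [1,3,4], [1,3,5], [1,5,6], [2,3,4], [2,3,6], [2,4,5], [4,5,6]

Hence C_0 ≅ Z^7, C_1 ≅ Z^21, C_2 ≅ Z^14.

The boundary map ∂_1: C_1 → C_0 sends each edge [p,q] (with p < q) to q − p. For instance
  ∂[2,3] = [3] − [2].
This gives a 7×21 integer matrix of rank 6; reducing to Smith normal form yields diagonal entries (1,1,1,1,1,1).

∂_2: C_2 → C_1 maps a triangle to the signed sum of its edges. For instance
  ∂[4,5,6] = [5,6] − [4,6] + [4,5],
  ∂[0,4,6] = [4,6] − [0,6] + [0,4].
This gives a 21×14 integer matrix of rank 13; reducing to Smith normal form yields diagonal entries (1,1,1,1,1,1,1,1,1,1,1,1,1).

Computing H_k = (kernel of ∂_k) / (image of ∂_{k+1}):

  H_0: rank C_0 − rank ∂_1 = 7 − 6 = 1, and the invariant factors of ∂_1 are all 1, so H_0 = Z.
  H_1: rank ker ∂_1 − rank ∂_2 = (21 − 6) − 13 = 2, and the invariant factors of ∂_2 are all 1, so H_1 = Z^2.
  H_2: rank ker ∂_2 − rank ∂_3 = (14 − 13) − 0 = 1, and there is no ∂_3, so H_2 = Z.

H_0 ≅ Z,  H_1 ≅ Z^2,  H_2 ≅ Z.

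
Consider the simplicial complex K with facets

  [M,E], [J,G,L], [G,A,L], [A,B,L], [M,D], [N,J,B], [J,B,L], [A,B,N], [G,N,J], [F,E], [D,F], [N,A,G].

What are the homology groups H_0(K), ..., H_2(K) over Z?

Take the total order A < B < D < E < F < G < J < L < M < N on the vertex set. Then K (dimension 2) consists of the simplices:

  0-simplices (10): A, B, D, E, F, G, J, L, M, N
  1-simplices (16): AB, AG, AL, AN, BJ, BL, BN, DF, DM, EF, EM, GJ, GL, GN, JL, JN
  2-simplices (8): ABL, ABN, AGL, AGN, BJL, BJN, GJL, GJN

so the chain groups are C_0 ≅ Z^10, C_1 ≅ Z^16, C_2 ≅ Z^8.

∂_1: C_1 → C_0 is given by ∂[p,q] = [q] − [p].
The resulting 10×16 matrix has rank 8, and its Smith normal form has invariant factors (1,1,1,1,1,1,1,1).

The boundary map ∂_2: C_2 → C_1 acts by ∂[p,q,r] = [q,r] − [p,r] + [p,q]. For instance
  ∂ABL = BL − AL + AB,
  ∂AGL = GL − AL + AG.
The 16×8 boundary matrix has rank 7 and Smith normal form diag(1,1,1,1,1,1,1).

Computing H_k = (kernel of ∂_k) / (image of ∂_{k+1}):

  H_0: rank C_0 − rank ∂_1 = 10 − 8 = 2, and the invariant factors of ∂_1 are all 1, so H_0 ≅ Z^2.
  H_1: rank ker ∂_1 − rank ∂_2 = (16 − 8) − 7 = 1, and the invariant factors of ∂_2 are all 1, so H_1 ≅ Z.
  H_2: rank ker ∂_2 − rank ∂_3 = (8 − 7) − 0 = 1, and there is no ∂_3, so H_2 ≅ Z.

As a check, the Euler characteristic is 10 − 16 + 8 = 2, which agrees with 2 − 1 + 1 = 2.
(K is a triangulation of the disjoint union of the circle S^1 and the 2-sphere S^2.)

H_0 ≅ Z^2,  H_1 ≅ Z,  H_2 ≅ Z.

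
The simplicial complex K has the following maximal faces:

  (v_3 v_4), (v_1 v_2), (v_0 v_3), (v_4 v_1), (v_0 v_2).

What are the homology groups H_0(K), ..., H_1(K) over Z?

H_0 ≅ Z,  H_1 ≅ Z.

Order the vertices as v_0 < v_1 < v_2 < v_3 < v_4. Listing each simplex with vertices in this order, K has dimension 1 with simplices:

  0-simplices (5): [v_0], [v_1], [v_2], [v_3], [v_4]
  1-simplices (5): [v_0,v_2], [v_0,v_3], [v_1,v_2], [v_1,v_4], [v_3,v_4]

Hence C_0 ≅ Z^5, C_1 ≅ Z^5.

Boundary ∂_1: C_1 → C_0 is given by ∂[p,q] = [q] − [p].
The resulting 5×5 matrix has rank 4, and its Smith normal form has invariant factors (1,1,1,1).

Reading off H_k = ker ∂_k / im ∂_{k+1}:

  H_0: rank C_0 − rank ∂_1 = 5 − 4 = 1, and the invariant factors of ∂_1 are all 1, so H_0 = Z.
  H_1: rank ker ∂_1 − rank ∂_2 = (5 − 4) − 0 = 1, and there is no ∂_2, so H_1 = Z.

As a check, the Euler characteristic is 5 − 5 = 0, which agrees with 1 − 1 = 0.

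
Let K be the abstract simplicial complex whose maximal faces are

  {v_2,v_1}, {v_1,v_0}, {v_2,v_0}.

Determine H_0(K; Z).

H_0 = Z.

We work with the vertex ordering v_0 < v_1 < v_2. The simplices of K, each written with vertices in increasing order, are:

  0-simplices (3): [v_0], [v_1], [v_2]
  1-simplices (3): [v_0,v_1], [v_0,v_2], [v_1,v_2]

so the chain groups are C_0 ≅ Z^3, C_1 ≅ Z^3.

Boundary ∂_1: C_1 → C_0 sends each edge [p,q] (with p < q) to q − p. For instance
  ∂[v_0,v_2] = [v_2] − [v_0].
The 3×3 boundary matrix has rank 2 and Smith normal form diag(1,1).

Reading off H_k = ker ∂_k / im ∂_{k+1}:

  H_0: rank C_0 − rank ∂_1 = 3 − 2 = 1, and the invariant factors of ∂_1 are all 1, so H_0 ≅ Z.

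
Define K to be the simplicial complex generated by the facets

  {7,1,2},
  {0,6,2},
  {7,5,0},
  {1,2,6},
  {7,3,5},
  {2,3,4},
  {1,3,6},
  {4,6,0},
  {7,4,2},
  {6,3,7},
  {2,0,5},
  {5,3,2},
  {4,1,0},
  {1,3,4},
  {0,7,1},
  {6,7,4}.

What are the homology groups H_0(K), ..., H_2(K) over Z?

Order the vertices as 0 < 1 < 2 < 3 < 4 < 5 < 6 < 7. Listing each simplex with vertices in this order, K has dimension 2 with simplices:

  0-simplices (8): [0], [1], [2], [3], [4], [5], [6], [7]
  1-simplices (24): (24 of them)
  2-simplices (16): [0,1,4], [0,1,7], [0,2,5], [0,2,6], [0,4,6], [0,5,7], [1,2,6], [1,2,7], [1,3,4], [1,3,6], [2,3,4], [2,3,5], [2,4,7], [3,5,7], [3,6,7], [4,6,7]

so the chain groups are C_0 ≅ Z^8, C_1 ≅ Z^24, C_2 ≅ Z^16.

Boundary ∂_1: C_1 → C_0 is given by ∂[p,q] = [q] − [p].
The 8×24 boundary matrix has rank 7 and Smith normal form diag(1,1,1,1,1,1,1).

Boundary ∂_2: C_2 → C_1 acts by ∂[p,q,r] = [q,r] − [p,r] + [p,q]. For instance
  ∂[0,1,7] = [1,7] − [0,7] + [0,1],
  ∂[1,2,7] = [2,7] − [1,7] + [1,2].
The resulting 24×16 matrix has rank 15, and its Smith normal form has invariant factors (1,1,1,1,1,1,1,1,1,1,1,1,1,1,1).

Reading off H_k = ker ∂_k / im ∂_{k+1}:

  H_0: rank C_0 − rank ∂_1 = 8 − 7 = 1, and the invariant factors of ∂_1 are all 1, so H_0 ≅ Z.
  H_1: rank ker ∂_1 − rank ∂_2 = (24 − 7) − 15 = 2, and the invariant factors of ∂_2 are all 1, so H_1 ≅ Z^2.
  H_2: rank ker ∂_2 − rank ∂_3 = (16 − 15) − 0 = 1, and there is no ∂_3, so H_2 ≅ Z.

H_0 ≅ Z,  H_1 ≅ Z^2,  H_2 ≅ Z.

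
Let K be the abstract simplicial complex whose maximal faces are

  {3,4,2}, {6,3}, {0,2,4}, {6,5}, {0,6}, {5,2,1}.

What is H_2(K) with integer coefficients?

Take the total order 0 < 1 < 2 < 3 < 4 < 5 < 6 on the vertex set. Then K (dimension 2) consists of the simplices:

  0-simplices (7): [0], [1], [2], [3], [4], [5], [6]
  1-simplices (11): [0,2], [0,4], [0,6], [1,2], [1,5], [2,3], [2,4], [2,5], [3,4], [3,6], [5,6]
  2-simplices (3): [0,2,4], [1,2,5], [2,3,4]

Hence C_0 ≅ Z^7, C_1 ≅ Z^11, C_2 ≅ Z^3.

∂_1: C_1 → C_0 sends each edge [p,q] (with p < q) to q − p. For instance
  ∂[0,6] = [6] − [0].
The 7×11 boundary matrix has rank 6 and Smith normal form diag(1,1,1,1,1,1).

∂_2: C_2 → C_1 acts by ∂[p,q,r] = [q,r] − [p,r] + [p,q]. For instance
  ∂[1,2,5] = [2,5] − [1,5] + [1,2],
  ∂[0,2,4] = [2,4] − [0,4] + [0,2].
This gives a 11×3 integer matrix of rank 3; reducing to Smith normal form yields diagonal entries (1,1,1).

Now H_k = ker ∂_k / im ∂_{k+1}, so:

  H_2: rank ker ∂_2 − rank ∂_3 = (3 − 3) − 0 = 0, and there is no ∂_3, so H_2 = 0.

H_2 ≅ 0.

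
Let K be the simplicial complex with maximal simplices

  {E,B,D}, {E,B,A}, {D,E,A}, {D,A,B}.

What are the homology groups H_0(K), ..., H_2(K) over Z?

Order the vertices as A < B < D < E. Listing each simplex with vertices in this order, K has dimension 2 with simplices:

  0-simplices (4): A, B, D, E
  1-simplices (6): AB, AD, AE, BD, BE, DE
  2-simplices (4): ABD, ABE, ADE, BDE

giving chain groups C_0 ≅ Z^4, C_1 ≅ Z^6, C_2 ≅ Z^4.

∂_1: C_1 → C_0 sends each edge [p,q] (with p < q) to q − p. For instance
  ∂AD = D − A.
This gives a 4×6 integer matrix of rank 3; reducing to Smith normal form yields diagonal entries (1,1,1).

∂_2: C_2 → C_1 acts by ∂[p,q,r] = [q,r] − [p,r] + [p,q]. For instance
  ∂ABE = BE − AE + AB,
  ∂BDE = DE − BE + BD.
The 6×4 boundary matrix has rank 3 and Smith normal form diag(1,1,1).

Computing H_k = (kernel of ∂_k) / (image of ∂_{k+1}):

  H_0: rank C_0 − rank ∂_1 = 4 − 3 = 1, and the invariant factors of ∂_1 are all 1, so H_0 ≅ Z.
  H_1: rank ker ∂_1 − rank ∂_2 = (6 − 3) − 3 = 0, and the invariant factors of ∂_2 are all 1, so H_1 ≅ 0.
  H_2: rank ker ∂_2 − rank ∂_3 = (4 − 3) − 0 = 1, and there is no ∂_3, so H_2 ≅ Z.

As a check, the Euler characteristic is 4 − 6 + 4 = 2, which agrees with 1 − 0 + 1 = 2.
(K is a triangulation of the 2-sphere S^2.)

H_0 = Z,  H_1 = 0,  H_2 = Z.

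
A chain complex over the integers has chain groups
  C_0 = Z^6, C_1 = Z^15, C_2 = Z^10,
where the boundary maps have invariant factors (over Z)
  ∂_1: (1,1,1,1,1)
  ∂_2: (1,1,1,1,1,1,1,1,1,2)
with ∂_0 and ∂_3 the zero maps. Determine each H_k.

H_0: b_0 = 6 − 0 − 5 = 1; torsion from ∂_1 factors > 1: none. So H_0 ≅ Z.
H_1: b_1 = 15 − 5 − 10 = 0; torsion from ∂_2 factors > 1: [2]. So H_1 ≅ Z/2Z.
H_2: b_2 = 10 − 10 − 0 = 0; torsion from ∂_3 factors > 1: none. So H_2 ≅ 0.

H_0 ≅ Z,  H_1 ≅ Z/2Z,  H_2 = 0.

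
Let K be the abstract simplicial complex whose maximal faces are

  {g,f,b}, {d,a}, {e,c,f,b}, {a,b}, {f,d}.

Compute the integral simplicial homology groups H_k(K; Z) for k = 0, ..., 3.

H_0 = Z,  H_1 = Z,  H_2 = 0,  H_3 = 0.

We work with the vertex ordering a < b < c < d < e < f < g. The simplices of K, each written with vertices in increasing order, are:

  0-simplices (7): a, b, c, d, e, f, g
  1-simplices (11): ab, ad, bc, be, bf, bg, ce, cf, df, ef, fg
  2-simplices (5): bce, bcf, bef, bfg, cef
  3-simplices (1): bcef

Hence C_0 ≅ Z^7, C_1 ≅ Z^11, C_2 ≅ Z^5, C_3 ≅ Z^1.

The boundary map ∂_1: C_1 → C_0 sends each edge [p,q] (with p < q) to q − p. For instance
  ∂bf = f − b.
The resulting 7×11 matrix has rank 6, and its Smith normal form has invariant factors (1,1,1,1,1,1).

The boundary map ∂_2: C_2 → C_1 sends each 2-simplex [p,q,r] to [q,r] − [p,r] + [p,q]. For instance
  ∂bfg = fg − bg + bf,
  ∂bce = ce − be + bc.
The 11×5 boundary matrix has rank 4 and Smith normal form diag(1,1,1,1).

The boundary map ∂_3: C_3 → C_2 sends each 3-simplex σ to the alternating sum Σ_i (−1)^i (σ with its i-th vertex removed). For instance
  ∂bcef = cef − bef + bcf − bce.
As a 5×1 matrix over Z this has rank 1, with invariant factors (1).

Reading off H_k = ker ∂_k / im ∂_{k+1}:

  H_0: rank C_0 − rank ∂_1 = 7 − 6 = 1, and the invariant factors of ∂_1 are all 1, so H_0 ≅ Z.
  H_1: rank ker ∂_1 − rank ∂_2 = (11 − 6) − 4 = 1, and the invariant factors of ∂_2 are all 1, so H_1 ≅ Z.
  H_2: rank ker ∂_2 − rank ∂_3 = (5 − 4) − 1 = 0, and the invariant factors of ∂_3 are all 1, so H_2 ≅ 0.
  H_3: rank ker ∂_3 − rank ∂_4 = (1 − 1) − 0 = 0, and there is no ∂_4, so H_3 ≅ 0.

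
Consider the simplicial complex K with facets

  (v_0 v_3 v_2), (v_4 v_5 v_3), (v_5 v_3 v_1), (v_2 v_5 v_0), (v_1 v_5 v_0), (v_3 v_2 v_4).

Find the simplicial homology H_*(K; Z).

H_0 ≅ Z,  H_1 ≅ Z,  H_2 = 0.

We work with the vertex ordering v_0 < v_1 < v_2 < v_3 < v_4 < v_5. The simplices of K, each written with vertices in increasing order, are:

  0-simplices (6): [v_0], [v_1], [v_2], [v_3], [v_4], [v_5]
  1-simplices (12): [v_0,v_1], [v_0,v_2], [v_0,v_3], [v_0,v_5], [v_1,v_3], [v_1,v_5], [v_2,v_3], [v_2,v_4], [v_2,v_5], [v_3,v_4], [v_3,v_5], [v_4,v_5]
  2-simplices (6): [v_0,v_1,v_5], [v_0,v_2,v_3], [v_0,v_2,v_5], [v_1,v_3,v_5], [v_2,v_3,v_4], [v_3,v_4,v_5]

so the chain groups are C_0 ≅ Z^6, C_1 ≅ Z^12, C_2 ≅ Z^6.

The boundary map ∂_1: C_1 → C_0 sends each edge [p,q] (with p < q) to q − p. For instance
  ∂[v_0,v_3] = [v_3] − [v_0].
This gives a 6×12 integer matrix of rank 5; reducing to Smith normal form yields diagonal entries (1,1,1,1,1).

The boundary map ∂_2: C_2 → C_1 sends each 2-simplex [p,q,r] to [q,r] − [p,r] + [p,q]. For instance
  ∂[v_2,v_3,v_4] = [v_3,v_4] − [v_2,v_4] + [v_2,v_3],
  ∂[v_0,v_2,v_3] = [v_2,v_3] − [v_0,v_3] + [v_0,v_2].
This gives a 12×6 integer matrix of rank 6; reducing to Smith normal form yields diagonal entries (1,1,1,1,1,1).

Reading off H_k = ker ∂_k / im ∂_{k+1}:

  H_0: rank C_0 − rank ∂_1 = 6 − 5 = 1, and the invariant factors of ∂_1 are all 1, so H_0 ≅ Z.
  H_1: rank ker ∂_1 − rank ∂_2 = (12 − 5) − 6 = 1, and the invariant factors of ∂_2 are all 1, so H_1 ≅ Z.
  H_2: rank ker ∂_2 − rank ∂_3 = (6 − 6) − 0 = 0, and there is no ∂_3, so H_2 ≅ 0.

As a check, the Euler characteristic is 6 − 12 + 6 = 0, which agrees with 1 − 1 + 0 = 0.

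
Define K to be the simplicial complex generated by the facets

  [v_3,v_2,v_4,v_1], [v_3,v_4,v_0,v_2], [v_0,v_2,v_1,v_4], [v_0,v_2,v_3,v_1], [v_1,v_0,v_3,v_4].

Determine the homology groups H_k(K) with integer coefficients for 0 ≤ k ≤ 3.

H_0 ≅ Z,  H_1 = 0,  H_2 = 0,  H_3 ≅ Z.

Take the total order v_0 < v_1 < v_2 < v_3 < v_4 on the vertex set. Then K (dimension 3) consists of the simplices:

  0-simplices (5): [v_0], [v_1], [v_2], [v_3], [v_4]
  1-simplices (10): [v_0,v_1], [v_0,v_2], [v_0,v_3], [v_0,v_4], [v_1,v_2], [v_1,v_3], [v_1,v_4], [v_2,v_3], [v_2,v_4], [v_3,v_4]
  2-simplices (10): [v_0,v_1,v_2], [v_0,v_1,v_3], [v_0,v_1,v_4], [v_0,v_2,v_3], [v_0,v_2,v_4], [v_0,v_3,v_4], [v_1,v_2,v_3], [v_1,v_2,v_4], [v_1,v_3,v_4], [v_2,v_3,v_4]
  3-simplices (5): [v_0,v_1,v_2,v_3], [v_0,v_1,v_2,v_4], [v_0,v_1,v_3,v_4], [v_0,v_2,v_3,v_4], [v_1,v_2,v_3,v_4]

Hence C_0 ≅ Z^5, C_1 ≅ Z^10, C_2 ≅ Z^10, C_3 ≅ Z^5.

The boundary map ∂_1: C_1 → C_0 is given by ∂[p,q] = [q] − [p]. For instance
  ∂[v_0,v_4] = [v_4] − [v_0].
The resulting 5×10 matrix has rank 4, and its Smith normal form has invariant factors (1,1,1,1).

∂_2: C_2 → C_1 acts by ∂[p,q,r] = [q,r] − [p,r] + [p,q]. For instance
  ∂[v_1,v_2,v_3] = [v_2,v_3] − [v_1,v_3] + [v_1,v_2],
  ∂[v_0,v_2,v_4] = [v_2,v_4] − [v_0,v_4] + [v_0,v_2].
The 10×10 boundary matrix has rank 6 and Smith normal form diag(1,1,1,1,1,1).

The boundary map ∂_3: C_3 → C_2 sends each 3-simplex σ to the alternating sum Σ_i (−1)^i (σ with its i-th vertex removed). For instance
  ∂[v_0,v_1,v_2,v_4] = [v_1,v_2,v_4] − [v_0,v_2,v_4] + [v_0,v_1,v_4] − [v_0,v_1,v_2],
  ∂[v_0,v_2,v_3,v_4] = [v_2,v_3,v_4] − [v_0,v_3,v_4] + [v_0,v_2,v_4] − [v_0,v_2,v_3].
As a 10×5 matrix over Z this has rank 4, with invariant factors (1,1,1,1).

From H_k ≅ ker(∂_k) / im(∂_{k+1}) we obtain:

  H_0: rank C_0 − rank ∂_1 = 5 − 4 = 1, and the invariant factors of ∂_1 are all 1, so H_0 = Z.
  H_1: rank ker ∂_1 − rank ∂_2 = (10 − 4) − 6 = 0, and the invariant factors of ∂_2 are all 1, so H_1 = 0.
  H_2: rank ker ∂_2 − rank ∂_3 = (10 − 6) − 4 = 0, and the invariant factors of ∂_3 are all 1, so H_2 = 0.
  H_3: rank ker ∂_3 − rank ∂_4 = (5 − 4) − 0 = 1, and there is no ∂_4, so H_3 = Z.

(K is a triangulation of the 3-sphere S^3.)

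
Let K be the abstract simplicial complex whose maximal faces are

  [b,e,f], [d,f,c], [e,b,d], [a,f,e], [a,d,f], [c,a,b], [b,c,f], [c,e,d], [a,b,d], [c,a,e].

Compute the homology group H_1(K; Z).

H_1 = Z/2Z.

We work with the vertex ordering a < b < c < d < e < f. The simplices of K, each written with vertices in increasing order, are:

  0-simplices (6): a, b, c, d, e, f
  1-simplices (15): ab, ac, ad, ae, af, bc, bd, be, bf, cd, ce, cf, de, df, ef
  2-simplices (10): abc, abd, ace, adf, aef, bcf, bde, bef, cde, cdf

giving chain groups C_0 ≅ Z^6, C_1 ≅ Z^15, C_2 ≅ Z^10.

The boundary map ∂_1: C_1 → C_0 is given by ∂[p,q] = [q] − [p].
As a 6×15 matrix over Z this has rank 5, with invariant factors (1,1,1,1,1).

∂_2: C_2 → C_1 sends each 2-simplex [p,q,r] to [q,r] − [p,r] + [p,q]. For instance
  ∂cde = de − ce + cd,
  ∂ace = ce − ae + ac.
This gives a 15×10 integer matrix of rank 10; reducing to Smith normal form yields diagonal entries (1,1,1,1,1,1,1,1,1,2).

From H_k ≅ ker(∂_k) / im(∂_{k+1}) we obtain:

  H_1: rank ker ∂_1 − rank ∂_2 = (15 − 5) − 10 = 0, and ∂_2 has invariant factor 2 > 1, so H_1 ≅ Z/2Z.

(K is a triangulation of the real projective plane RP^2.)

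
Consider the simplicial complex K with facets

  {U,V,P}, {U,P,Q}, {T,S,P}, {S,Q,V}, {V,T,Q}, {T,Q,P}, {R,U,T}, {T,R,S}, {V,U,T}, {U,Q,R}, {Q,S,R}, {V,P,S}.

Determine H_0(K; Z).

We work with the vertex ordering P < Q < R < S < T < U < V. The simplices of K, each written with vertices in increasing order, are:

  0-simplices (7): P, Q, R, S, T, U, V
  1-simplices (18): PQ, PS, PT, PU, PV, QR, QS, QT, QU, QV, RS, RT, RU, ST, SV, TU, TV, UV
  2-simplices (12): PQT, PQU, PST, PSV, PUV, QRS, QRU, QSV, QTV, RST, RTU, TUV

Hence C_0 ≅ Z^7, C_1 ≅ Z^18, C_2 ≅ Z^12.

Boundary ∂_1: C_1 → C_0 is given by ∂[p,q] = [q] − [p].
This gives a 7×18 integer matrix of rank 6; reducing to Smith normal form yields diagonal entries (1,1,1,1,1,1).

∂_2: C_2 → C_1 maps a triangle to the signed sum of its edges. For instance
  ∂RST = ST − RT + RS,
  ∂PSV = SV − PV + PS.
The resulting 18×12 matrix has rank 12, and its Smith normal form has invariant factors (1,1,1,1,1,1,1,1,1,1,1,2).

From H_k ≅ ker(∂_k) / im(∂_{k+1}) we obtain:

  H_0: rank C_0 − rank ∂_1 = 7 − 6 = 1, and the invariant factors of ∂_1 are all 1, so H_0 ≅ Z.

H_0 = Z.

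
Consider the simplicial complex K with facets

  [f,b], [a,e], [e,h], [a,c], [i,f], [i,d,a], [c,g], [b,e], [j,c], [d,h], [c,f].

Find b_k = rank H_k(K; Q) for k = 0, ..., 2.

b_0 = 1, b_1 = 3, b_2 = 0.

Order the vertices as a < b < c < d < e < f < g < h < i < j. Listing each simplex with vertices in this order, K has dimension 2 with simplices:

  0-simplices (10): a, b, c, d, e, f, g, h, i, j
  1-simplices (13): ac, ad, ae, ai, be, bf, cf, cg, cj, dh, di, eh, fi
  2-simplices (1): adi

so the chain groups are C_0 ≅ Z^10, C_1 ≅ Z^13, C_2 ≅ Z^1.

∂_1: C_1 → C_0 maps an edge to its endpoints' difference, ∂[p,q] = q − p.
The 10×13 boundary matrix has rank 9 and Smith normal form diag(1,1,1,1,1,1,1,1,1).

The boundary map ∂_2: C_2 → C_1 maps a triangle to the signed sum of its edges. For instance
  ∂adi = di − ai + ad.
As a 13×1 matrix over Z this has rank 1, with invariant factors (1).

Now H_k = ker ∂_k / im ∂_{k+1}, so:

  H_0: rank C_0 − rank ∂_1 = 10 − 9 = 1, and the invariant factors of ∂_1 are all 1, so H_0 = Z.
  H_1: rank ker ∂_1 − rank ∂_2 = (13 − 9) − 1 = 3, and the invariant factors of ∂_2 are all 1, so H_1 = Z^3.
  H_2: rank ker ∂_2 − rank ∂_3 = (1 − 1) − 0 = 0, and there is no ∂_3, so H_2 = 0.

Hence the Betti numbers are b_0 = 1, b_1 = 3, b_2 = 0.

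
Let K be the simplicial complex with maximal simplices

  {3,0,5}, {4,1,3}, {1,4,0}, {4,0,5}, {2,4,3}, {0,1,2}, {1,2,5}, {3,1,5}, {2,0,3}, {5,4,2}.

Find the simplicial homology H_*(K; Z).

H_0 ≅ Z,  H_1 ≅ Z/2,  H_2 = 0.

We work with the vertex ordering 0 < 1 < 2 < 3 < 4 < 5. The simplices of K, each written with vertices in increasing order, are:

  0-simplices (6): [0], [1], [2], [3], [4], [5]
  1-simplices (15): [0,1], [0,2], [0,3], [0,4], [0,5], [1,2], [1,3], [1,4], [1,5], [2,3], [2,4], [2,5], [3,4], [3,5], [4,5]
  2-simplices (10): [0,1,2], [0,1,4], [0,2,3], [0,3,5], [0,4,5], [1,2,5], [1,3,4], [1,3,5], [2,3,4], [2,4,5]

giving chain groups C_0 ≅ Z^6, C_1 ≅ Z^15, C_2 ≅ Z^10.

Boundary ∂_1: C_1 → C_0 maps an edge to its endpoints' difference, ∂[p,q] = q − p. For instance
  ∂[2,3] = [3] − [2].
The 6×15 boundary matrix has rank 5 and Smith normal form diag(1,1,1,1,1).

The boundary map ∂_2: C_2 → C_1 acts by ∂[p,q,r] = [q,r] − [p,r] + [p,q]. For instance
  ∂[1,2,5] = [2,5] − [1,5] + [1,2],
  ∂[1,3,4] = [3,4] − [1,4] + [1,3].
As a 15×10 matrix over Z this has rank 10, with invariant factors (1,1,1,1,1,1,1,1,1,2).

From H_k ≅ ker(∂_k) / im(∂_{k+1}) we obtain:

  H_0: rank C_0 − rank ∂_1 = 6 − 5 = 1, and the invariant factors of ∂_1 are all 1, so H_0 ≅ Z.
  H_1: rank ker ∂_1 − rank ∂_2 = (15 − 5) − 10 = 0, and ∂_2 has invariant factor 2 > 1, so H_1 ≅ Z/2.
  H_2: rank ker ∂_2 − rank ∂_3 = (10 − 10) − 0 = 0, and there is no ∂_3, so H_2 ≅ 0.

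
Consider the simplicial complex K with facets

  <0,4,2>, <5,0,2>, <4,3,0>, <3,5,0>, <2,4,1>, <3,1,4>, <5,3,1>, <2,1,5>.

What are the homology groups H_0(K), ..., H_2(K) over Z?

H_0 = Z,  H_1 = 0,  H_2 = Z.

Order the vertices as 0 < 1 < 2 < 3 < 4 < 5. Listing each simplex with vertices in this order, K has dimension 2 with simplices:

  0-simplices (6): [0], [1], [2], [3], [4], [5]
  1-simplices (12): [0,2], [0,3], [0,4], [0,5], [1,2], [1,3], [1,4], [1,5], [2,4], [2,5], [3,4], [3,5]
  2-simplices (8): [0,2,4], [0,2,5], [0,3,4], [0,3,5], [1,2,4], [1,2,5], [1,3,4], [1,3,5]

Hence C_0 ≅ Z^6, C_1 ≅ Z^12, C_2 ≅ Z^8.

The boundary map ∂_1: C_1 → C_0 sends each edge [p,q] (with p < q) to q − p.
The resulting 6×12 matrix has rank 5, and its Smith normal form has invariant factors (1,1,1,1,1).

The boundary map ∂_2: C_2 → C_1 acts by ∂[p,q,r] = [q,r] − [p,r] + [p,q]. For instance
  ∂[1,2,5] = [2,5] − [1,5] + [1,2],
  ∂[1,3,5] = [3,5] − [1,5] + [1,3].
The 12×8 boundary matrix has rank 7 and Smith normal form diag(1,1,1,1,1,1,1).

From H_k ≅ ker(∂_k) / im(∂_{k+1}) we obtain:

  H_0: rank C_0 − rank ∂_1 = 6 − 5 = 1, and the invariant factors of ∂_1 are all 1, so H_0 ≅ Z.
  H_1: rank ker ∂_1 − rank ∂_2 = (12 − 5) − 7 = 0, and the invariant factors of ∂_2 are all 1, so H_1 ≅ 0.
  H_2: rank ker ∂_2 − rank ∂_3 = (8 − 7) − 0 = 1, and there is no ∂_3, so H_2 ≅ Z.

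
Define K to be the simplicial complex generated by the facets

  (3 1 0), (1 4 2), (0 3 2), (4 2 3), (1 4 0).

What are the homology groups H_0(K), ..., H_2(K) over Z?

H_0 = Z,  H_1 = Z,  H_2 = 0.

K has 5 vertices, 10 edges, 5 triangles.
rank ∂_0 = 0, rank ∂_1 = 4 ⇒ b_0 = 5 − 0 − 4 = 1; all invariant factors of ∂_1 are 1 so no torsion. So H_0 ≅ Z.
rank ∂_1 = 4, rank ∂_2 = 5 ⇒ b_1 = 10 − 4 − 5 = 1; all invariant factors of ∂_2 are 1 so no torsion. So H_1 ≅ Z.
rank ∂_2 = 5, rank ∂_3 = 0 ⇒ b_2 = 5 − 5 − 0 = 0. So H_2 ≅ 0.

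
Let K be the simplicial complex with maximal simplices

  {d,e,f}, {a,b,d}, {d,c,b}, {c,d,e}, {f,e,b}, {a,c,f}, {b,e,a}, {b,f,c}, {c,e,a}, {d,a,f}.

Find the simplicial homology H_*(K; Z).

K has 6 vertices, 15 edges, 10 triangles.
rank ∂_0 = 0, rank ∂_1 = 5 ⇒ b_0 = 6 − 0 − 5 = 1; all invariant factors of ∂_1 are 1 so no torsion. So H_0 ≅ Z.
rank ∂_1 = 5, rank ∂_2 = 10 ⇒ b_1 = 15 − 5 − 10 = 0; ∂_2 has invariant factor(s) [2] giving torsion. So H_1 ≅ Z_2.
rank ∂_2 = 10, rank ∂_3 = 0 ⇒ b_2 = 10 − 10 − 0 = 0. So H_2 ≅ 0.

H_0 ≅ Z,  H_1 ≅ Z_2,  H_2 = 0.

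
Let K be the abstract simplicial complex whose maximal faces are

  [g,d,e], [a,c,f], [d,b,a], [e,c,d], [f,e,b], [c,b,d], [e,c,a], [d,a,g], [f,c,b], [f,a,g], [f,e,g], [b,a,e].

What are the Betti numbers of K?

b_0 = 1, b_1 = 0, b_2 = 0.

Fix the vertex order a < b < c < d < e < f < g and write every simplex with vertices in increasing order. Then dim K = 2 and the simplices of K are:

  0-simplices (7): a, b, c, d, e, f, g
  1-simplices (18): ab, ac, ad, ae, af, ag, bc, bd, be, bf, cd, ce, cf, de, dg, ef, eg, fg
  2-simplices (12): abd, abe, ace, acf, adg, afg, bcd, bcf, bef, cde, deg, efg

so the chain groups are C_0 ≅ Z^7, C_1 ≅ Z^18, C_2 ≅ Z^12.

Boundary ∂_1: C_1 → C_0 maps an edge to its endpoints' difference, ∂[p,q] = q − p. For instance
  ∂ae = e − a.
The 7×18 boundary matrix has rank 6 and Smith normal form diag(1,1,1,1,1,1).

Boundary ∂_2: C_2 → C_1 acts by ∂[p,q,r] = [q,r] − [p,r] + [p,q]. For instance
  ∂bcd = cd − bd + bc,
  ∂acf = cf − af + ac.
This gives a 18×12 integer matrix of rank 12; reducing to Smith normal form yields diagonal entries (1,1,1,1,1,1,1,1,1,1,1,2).

Computing H_k = (kernel of ∂_k) / (image of ∂_{k+1}):

  H_0: rank C_0 − rank ∂_1 = 7 − 6 = 1, and the invariant factors of ∂_1 are all 1, so H_0 ≅ Z.
  H_1: rank ker ∂_1 − rank ∂_2 = (18 − 6) − 12 = 0, and ∂_2 has invariant factor 2 > 1, so H_1 ≅ Z/2Z.
  H_2: rank ker ∂_2 − rank ∂_3 = (12 − 12) − 0 = 0, and there is no ∂_3, so H_2 ≅ 0.

As a check, the Euler characteristic is 7 − 18 + 12 = 1, which agrees with 1 − 0 + 0 = 1.

Hence the Betti numbers are b_0 = 1, b_1 = 0, b_2 = 0.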